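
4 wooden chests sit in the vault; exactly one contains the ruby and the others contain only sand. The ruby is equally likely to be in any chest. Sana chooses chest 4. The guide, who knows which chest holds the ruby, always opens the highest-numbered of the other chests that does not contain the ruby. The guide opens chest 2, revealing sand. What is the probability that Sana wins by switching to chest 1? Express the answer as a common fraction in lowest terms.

0

Consider each possible location of the ruby in turn.
If it is in either of chests 1 and 4 (prior 1/4 each): the guide would have opened chest 3 instead, probability 0; weight (1/4)·0 = 0 each.
If it is in chest 2 (prior 1/4): the guide opened chest 2, so this case is ruled out; weight (1/4)·0 = 0.
If it is in chest 3 (prior 1/4): chest 2 is the highest-numbered option available, probability 1; weight (1/4)·1 = 1/4.
The weights sum to 1/4.
So P(the ruby in chest 1 | the guide opened chest 2) = 0 / (1/4) = 0.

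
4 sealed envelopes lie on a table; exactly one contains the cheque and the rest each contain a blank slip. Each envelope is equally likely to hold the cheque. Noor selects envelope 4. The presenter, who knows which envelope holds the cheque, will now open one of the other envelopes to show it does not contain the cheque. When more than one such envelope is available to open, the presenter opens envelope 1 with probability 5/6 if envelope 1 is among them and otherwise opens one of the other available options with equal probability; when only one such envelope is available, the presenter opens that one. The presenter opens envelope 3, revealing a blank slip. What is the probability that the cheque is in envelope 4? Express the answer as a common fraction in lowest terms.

Apply Bayes' rule, conditioning on where the cheque actually is.
If it is in envelope 1 (prior 1/4): envelope 1 holds the prize so is unavailable; the presenter chooses uniformly among the 2 others, probability 1/2; weight (1/4)·(1/2) = 1/8.
If it is in envelope 2 (prior 1/4): envelope 1 is available but not opened, probability 1/6; weight (1/4)·(1/6) = 1/24.
If it is in envelope 3 (prior 1/4): the presenter opened envelope 3, so this case is ruled out; weight (1/4)·0 = 0.
If it is in envelope 4 (prior 1/4): envelope 1 is available but not opened; envelope 3 gets probability (1 − 5/6)/2 = 1/12; weight (1/4)·(1/12) = 1/48.
The weights sum to 3/16.
So P(the cheque in envelope 4 | the presenter opened envelope 3) = (1/48) / (3/16) = 1/9.

1/9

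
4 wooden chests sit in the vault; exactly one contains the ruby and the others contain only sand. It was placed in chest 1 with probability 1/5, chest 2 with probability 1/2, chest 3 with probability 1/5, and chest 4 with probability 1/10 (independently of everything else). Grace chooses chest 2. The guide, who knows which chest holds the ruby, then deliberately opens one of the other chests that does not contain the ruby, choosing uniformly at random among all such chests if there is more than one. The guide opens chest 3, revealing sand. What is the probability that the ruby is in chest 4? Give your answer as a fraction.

3/19

Consider each possible location of the ruby in turn.
If it is in chest 1 (prior 1/5): the guide has 2 equally likely choices, so probability 1/2; weight (1/5)·(1/2) = 1/10.
If it is in chest 2 (prior 1/2): the guide has 3 equally likely choices, so probability 1/3; weight (1/2)·(1/3) = 1/6.
If it is in chest 3 (prior 1/5): the guide opened chest 3, so this case is ruled out; weight (1/5)·0 = 0.
If it is in chest 4 (prior 1/10): the guide has 2 equally likely choices, so probability 1/2; weight (1/10)·(1/2) = 1/20.
The weights sum to 19/60.
So P(the ruby in chest 4 | the guide opened chest 3) = (1/20) / (19/60) = 3/19.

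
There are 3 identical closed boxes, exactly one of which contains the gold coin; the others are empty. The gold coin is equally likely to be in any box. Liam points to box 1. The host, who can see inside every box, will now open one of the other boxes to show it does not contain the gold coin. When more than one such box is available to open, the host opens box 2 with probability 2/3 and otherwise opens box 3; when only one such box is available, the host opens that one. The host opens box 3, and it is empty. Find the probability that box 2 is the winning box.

3/4

Condition on the true location of the gold coin.
If it is in box 1 (prior 1/3): box 2 is available but not opened, probability 1/3; weight (1/3)·(1/3) = 1/9.
If it is in box 2 (prior 1/3): only box 3 is available, probability 1; weight (1/3)·1 = 1/3.
If it is in box 3 (prior 1/3): the host opened box 3, so this case is ruled out; weight (1/3)·0 = 0.
The weights sum to 4/9.
So P(the gold coin in box 2 | the host opened box 3) = (1/3) / (4/9) = 3/4.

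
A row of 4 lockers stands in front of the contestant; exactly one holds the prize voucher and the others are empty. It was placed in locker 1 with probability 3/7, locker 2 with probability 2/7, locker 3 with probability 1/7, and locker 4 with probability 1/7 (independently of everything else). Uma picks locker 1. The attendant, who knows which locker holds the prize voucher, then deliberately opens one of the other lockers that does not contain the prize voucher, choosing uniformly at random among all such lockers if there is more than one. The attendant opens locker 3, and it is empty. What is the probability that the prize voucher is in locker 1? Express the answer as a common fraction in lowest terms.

Apply Bayes' rule, conditioning on where the prize voucher actually is.
If it is in locker 1 (prior 3/7): the attendant has 3 equally likely choices, so probability 1/3; weight (3/7)·(1/3) = 1/7.
If it is in locker 2 (prior 2/7): the attendant has 2 equally likely choices, so probability 1/2; weight (2/7)·(1/2) = 1/7.
If it is in locker 3 (prior 1/7): the attendant opened locker 3, so this case is ruled out; weight (1/7)·0 = 0.
If it is in locker 4 (prior 1/7): the attendant has 2 equally likely choices, so probability 1/2; weight (1/7)·(1/2) = 1/14.
The weights sum to 5/14.
So P(the prize voucher in locker 1 | the attendant opened locker 3) = (1/7) / (5/14) = 2/5.

2/5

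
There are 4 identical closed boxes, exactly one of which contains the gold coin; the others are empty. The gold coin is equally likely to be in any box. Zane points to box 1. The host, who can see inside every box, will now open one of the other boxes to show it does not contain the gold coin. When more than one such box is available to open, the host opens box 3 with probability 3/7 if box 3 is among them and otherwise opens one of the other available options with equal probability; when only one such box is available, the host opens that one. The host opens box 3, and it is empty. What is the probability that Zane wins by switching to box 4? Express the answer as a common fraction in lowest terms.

Apply Bayes' rule, conditioning on where the gold coin actually is.
If it is in any of boxes 1, 2, and 4 (prior 1/4 each): box 3 is available, opened with probability 3/7; weight (1/4)·(3/7) = 3/28 each.
If it is in box 3 (prior 1/4): the host opened box 3, so this case is ruled out; weight (1/4)·0 = 0.
The weights sum to 9/28.
So P(the gold coin in box 4 | the host opened box 3) = (3/28) / (9/28) = 1/3.

1/3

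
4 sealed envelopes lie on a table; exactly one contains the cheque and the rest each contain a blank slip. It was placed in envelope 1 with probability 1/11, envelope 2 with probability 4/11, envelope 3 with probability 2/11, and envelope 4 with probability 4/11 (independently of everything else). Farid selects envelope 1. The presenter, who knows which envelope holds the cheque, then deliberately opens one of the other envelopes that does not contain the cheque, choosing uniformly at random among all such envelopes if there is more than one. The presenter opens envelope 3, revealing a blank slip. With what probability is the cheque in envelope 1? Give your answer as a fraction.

1/13

Condition on the true location of the cheque.
If it is in envelope 1 (prior 1/11): the presenter has 3 equally likely choices, so probability 1/3; weight (1/11)·(1/3) = 1/33.
If it is in either of envelopes 2 and 4 (prior 4/11 each): the presenter has 2 equally likely choices, so probability 1/2; weight (4/11)·(1/2) = 2/11 each.
If it is in envelope 3 (prior 2/11): the presenter opened envelope 3, so this case is ruled out; weight (2/11)·0 = 0.
The weights sum to 13/33.
So P(the cheque in envelope 1 | the presenter opened envelope 3) = (1/33) / (13/33) = 1/13.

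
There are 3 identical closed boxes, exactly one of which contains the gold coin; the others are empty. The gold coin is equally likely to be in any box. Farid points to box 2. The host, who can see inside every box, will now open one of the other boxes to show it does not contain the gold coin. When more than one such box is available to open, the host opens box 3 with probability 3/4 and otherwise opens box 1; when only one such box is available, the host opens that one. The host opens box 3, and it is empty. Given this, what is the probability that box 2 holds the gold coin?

Apply Bayes' rule, conditioning on where the gold coin actually is.
If it is in box 1 (prior 1/3): only box 3 is available, probability 1; weight (1/3)·1 = 1/3.
If it is in box 2 (prior 1/3): box 3 is available, opened with probability 3/4; weight (1/3)·(3/4) = 1/4.
If it is in box 3 (prior 1/3): the host opened box 3, so this case is ruled out; weight (1/3)·0 = 0.
The weights sum to 7/12.
So P(the gold coin in box 2 | the host opened box 3) = (1/4) / (7/12) = 3/7.

3/7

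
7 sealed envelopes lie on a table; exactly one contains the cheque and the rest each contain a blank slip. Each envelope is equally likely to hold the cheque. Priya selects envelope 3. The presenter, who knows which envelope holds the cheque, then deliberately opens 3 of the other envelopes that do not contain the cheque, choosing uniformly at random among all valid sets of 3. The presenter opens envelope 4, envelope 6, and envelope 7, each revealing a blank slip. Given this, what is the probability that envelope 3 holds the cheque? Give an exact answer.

1/7

Apply Bayes' rule, conditioning on where the cheque actually is.
If it is in any of envelopes 1, 2, and 5 (prior 1/7 each): the presenter has 10 equally likely choices, so probability 1/10; weight (1/7)·(1/10) = 1/70 each.
If it is in envelope 3 (prior 1/7): the presenter has 20 equally likely choices, so probability 1/20; weight (1/7)·(1/20) = 1/140.
If it is in any of envelopes 4, 6, and 7 (prior 1/7 each): that envelope was opened and seen not to hold the prize — ruled out; weight (1/7)·0 = 0 each.
The weights sum to 1/20.
So P(the cheque in envelope 3 | the presenter opened envelope 4, envelope 6, and envelope 7) = (1/140) / (1/20) = 1/7.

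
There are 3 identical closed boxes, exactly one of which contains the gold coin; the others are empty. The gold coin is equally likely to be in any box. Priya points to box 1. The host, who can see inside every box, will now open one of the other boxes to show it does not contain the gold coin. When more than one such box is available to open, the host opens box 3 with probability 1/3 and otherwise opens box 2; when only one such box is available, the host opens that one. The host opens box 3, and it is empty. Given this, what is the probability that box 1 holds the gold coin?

Condition on the true location of the gold coin.
If it is in box 1 (prior 1/3): box 3 is available, opened with probability 1/3; weight (1/3)·(1/3) = 1/9.
If it is in box 2 (prior 1/3): only box 3 is available, probability 1; weight (1/3)·1 = 1/3.
If it is in box 3 (prior 1/3): the host opened box 3, so this case is ruled out; weight (1/3)·0 = 0.
The weights sum to 4/9.
So P(the gold coin in box 1 | the host opened box 3) = (1/9) / (4/9) = 1/4.

1/4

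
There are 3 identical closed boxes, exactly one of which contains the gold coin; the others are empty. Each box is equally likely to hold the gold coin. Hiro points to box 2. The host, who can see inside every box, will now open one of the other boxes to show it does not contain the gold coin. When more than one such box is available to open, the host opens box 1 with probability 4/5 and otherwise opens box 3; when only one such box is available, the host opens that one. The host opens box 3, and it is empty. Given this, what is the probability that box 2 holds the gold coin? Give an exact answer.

Condition on the true location of the gold coin.
If it is in box 1 (prior 1/3): only box 3 is available, probability 1; weight (1/3)·1 = 1/3.
If it is in box 2 (prior 1/3): box 1 is available but not opened, probability 1/5; weight (1/3)·(1/5) = 1/15.
If it is in box 3 (prior 1/3): the host opened box 3, so this case is ruled out; weight (1/3)·0 = 0.
The weights sum to 2/5.
So P(the gold coin in box 2 | the host opened box 3) = (1/15) / (2/5) = 1/6.

1/6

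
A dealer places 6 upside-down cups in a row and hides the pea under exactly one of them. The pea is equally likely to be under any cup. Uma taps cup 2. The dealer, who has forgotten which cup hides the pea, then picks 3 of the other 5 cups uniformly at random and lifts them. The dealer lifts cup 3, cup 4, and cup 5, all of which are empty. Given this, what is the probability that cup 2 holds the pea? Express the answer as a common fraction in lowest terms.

1/3

Consider each possible location of the pea in turn.
If it is under any of cups 1, 2, and 6 (prior 1/6 each): the dealer picks exactly this set with probability 1/10 regardless, and none is the prize; weight (1/6)·(1/10) = 1/60 each.
If it is under any of cups 3, 4, and 5 (prior 1/6 each): that cup was opened and seen not to hold the prize — ruled out; weight (1/6)·0 = 0 each.
The weights sum to 1/20.
So P(the pea under cup 2 | the dealer opened cup 3, cup 4, and cup 5) = (1/60) / (1/20) = 1/3.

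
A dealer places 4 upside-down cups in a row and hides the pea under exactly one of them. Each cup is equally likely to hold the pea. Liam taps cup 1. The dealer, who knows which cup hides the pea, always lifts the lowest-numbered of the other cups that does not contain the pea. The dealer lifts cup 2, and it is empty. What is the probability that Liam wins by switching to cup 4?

Condition on the true location of the pea.
If it is under any of cups 1, 3, and 4 (prior 1/4 each): cup 2 is the lowest-numbered option available, probability 1; weight (1/4)·1 = 1/4 each.
If it is under cup 2 (prior 1/4): the dealer opened cup 2, so this case is ruled out; weight (1/4)·0 = 0.
The weights sum to 3/4.
So P(the pea under cup 4 | the dealer opened cup 2) = (1/4) / (3/4) = 1/3.

1/3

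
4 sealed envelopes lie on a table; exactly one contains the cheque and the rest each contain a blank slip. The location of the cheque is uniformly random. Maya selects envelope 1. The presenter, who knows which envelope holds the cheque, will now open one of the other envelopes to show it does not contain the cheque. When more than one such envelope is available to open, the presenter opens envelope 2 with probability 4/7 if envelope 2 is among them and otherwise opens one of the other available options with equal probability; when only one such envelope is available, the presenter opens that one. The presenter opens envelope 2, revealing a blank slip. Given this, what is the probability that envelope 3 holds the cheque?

1/3

Consider each possible location of the cheque in turn.
If it is in any of envelopes 1, 3, and 4 (prior 1/4 each): envelope 2 is available, opened with probability 4/7; weight (1/4)·(4/7) = 1/7 each.
If it is in envelope 2 (prior 1/4): the presenter opened envelope 2, so this case is ruled out; weight (1/4)·0 = 0.
The weights sum to 3/7.
So P(the cheque in envelope 3 | the presenter opened envelope 2) = (1/7) / (3/7) = 1/3.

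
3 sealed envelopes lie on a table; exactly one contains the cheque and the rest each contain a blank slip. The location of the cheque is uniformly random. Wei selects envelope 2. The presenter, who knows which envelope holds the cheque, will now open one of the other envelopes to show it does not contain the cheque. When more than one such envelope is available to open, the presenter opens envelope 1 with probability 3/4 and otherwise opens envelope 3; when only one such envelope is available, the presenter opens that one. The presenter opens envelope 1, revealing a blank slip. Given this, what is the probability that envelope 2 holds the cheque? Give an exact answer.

3/7

Apply Bayes' rule, conditioning on where the cheque actually is.
If it is in envelope 1 (prior 1/3): the presenter opened envelope 1, so this case is ruled out; weight (1/3)·0 = 0.
If it is in envelope 2 (prior 1/3): envelope 1 is available, opened with probability 3/4; weight (1/3)·(3/4) = 1/4.
If it is in envelope 3 (prior 1/3): only envelope 1 is available, probability 1; weight (1/3)·1 = 1/3.
The weights sum to 7/12.
So P(the cheque in envelope 2 | the presenter opened envelope 1) = (1/4) / (7/12) = 3/7.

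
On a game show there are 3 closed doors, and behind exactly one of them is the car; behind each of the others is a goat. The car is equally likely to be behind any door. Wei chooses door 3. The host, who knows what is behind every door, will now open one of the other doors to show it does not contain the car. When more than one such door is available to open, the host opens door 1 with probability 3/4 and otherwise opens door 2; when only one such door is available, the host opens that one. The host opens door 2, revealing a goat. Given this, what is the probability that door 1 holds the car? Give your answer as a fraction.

4/5

Consider each possible location of the car in turn.
If it is behind door 1 (prior 1/3): only door 2 is available, probability 1; weight (1/3)·1 = 1/3.
If it is behind door 2 (prior 1/3): the host opened door 2, so this case is ruled out; weight (1/3)·0 = 0.
If it is behind door 3 (prior 1/3): door 1 is available but not opened, probability 1/4; weight (1/3)·(1/4) = 1/12.
The weights sum to 5/12.
So P(the car behind door 1 | the host opened door 2) = (1/3) / (5/12) = 4/5.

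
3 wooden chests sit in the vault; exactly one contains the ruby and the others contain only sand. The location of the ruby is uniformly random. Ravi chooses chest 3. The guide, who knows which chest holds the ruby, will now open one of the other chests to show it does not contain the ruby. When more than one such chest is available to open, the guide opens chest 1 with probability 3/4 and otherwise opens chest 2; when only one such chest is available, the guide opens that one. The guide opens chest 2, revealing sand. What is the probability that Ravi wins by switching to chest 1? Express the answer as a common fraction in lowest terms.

4/5

Apply Bayes' rule, conditioning on where the ruby actually is.
If it is in chest 1 (prior 1/3): only chest 2 is available, probability 1; weight (1/3)·1 = 1/3.
If it is in chest 2 (prior 1/3): the guide opened chest 2, so this case is ruled out; weight (1/3)·0 = 0.
If it is in chest 3 (prior 1/3): chest 1 is available but not opened, probability 1/4; weight (1/3)·(1/4) = 1/12.
The weights sum to 5/12.
So P(the ruby in chest 1 | the guide opened chest 2) = (1/3) / (5/12) = 4/5.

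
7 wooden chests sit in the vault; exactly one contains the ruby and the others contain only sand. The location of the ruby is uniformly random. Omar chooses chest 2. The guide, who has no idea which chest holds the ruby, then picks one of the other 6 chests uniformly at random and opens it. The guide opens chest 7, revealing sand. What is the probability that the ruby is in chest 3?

1/6

Apply Bayes' rule, conditioning on where the ruby actually is.
If it is in any of chests 1, 2, 3, 4, 5, and 6 (prior 1/7 each): the guide picks chest 7 with probability 1/6 regardless, and it is not the prize; weight (1/7)·(1/6) = 1/42 each.
If it is in chest 7 (prior 1/7): the guide opened chest 7, so this case is ruled out; weight (1/7)·0 = 0.
The weights sum to 1/7.
So P(the ruby in chest 3 | the guide opened chest 7) = (1/42) / (1/7) = 1/6.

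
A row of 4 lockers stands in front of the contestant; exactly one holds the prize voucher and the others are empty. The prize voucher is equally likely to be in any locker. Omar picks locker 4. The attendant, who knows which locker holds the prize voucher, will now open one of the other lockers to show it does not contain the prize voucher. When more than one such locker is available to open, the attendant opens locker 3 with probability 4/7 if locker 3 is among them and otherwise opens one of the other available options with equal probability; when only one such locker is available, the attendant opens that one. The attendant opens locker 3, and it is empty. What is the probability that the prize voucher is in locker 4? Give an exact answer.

Consider each possible location of the prize voucher in turn.
If it is in any of lockers 1, 2, and 4 (prior 1/4 each): locker 3 is available, opened with probability 4/7; weight (1/4)·(4/7) = 1/7 each.
If it is in locker 3 (prior 1/4): the attendant opened locker 3, so this case is ruled out; weight (1/4)·0 = 0.
The weights sum to 3/7.
So P(the prize voucher in locker 4 | the attendant opened locker 3) = (1/7) / (3/7) = 1/3.

1/3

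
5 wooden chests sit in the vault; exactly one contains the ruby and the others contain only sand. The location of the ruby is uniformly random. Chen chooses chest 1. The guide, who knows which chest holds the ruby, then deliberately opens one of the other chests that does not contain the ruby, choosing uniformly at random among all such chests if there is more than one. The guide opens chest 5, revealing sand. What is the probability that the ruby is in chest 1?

Condition on the true location of the ruby.
If it is in chest 1 (prior 1/5): the guide has 4 equally likely choices, so probability 1/4; weight (1/5)·(1/4) = 1/20.
If it is in any of chests 2, 3, and 4 (prior 1/5 each): the guide has 3 equally likely choices, so probability 1/3; weight (1/5)·(1/3) = 1/15 each.
If it is in chest 5 (prior 1/5): the guide opened chest 5, so this case is ruled out; weight (1/5)·0 = 0.
The weights sum to 1/4.
So P(the ruby in chest 1 | the guide opened chest 5) = (1/20) / (1/4) = 1/5.

1/5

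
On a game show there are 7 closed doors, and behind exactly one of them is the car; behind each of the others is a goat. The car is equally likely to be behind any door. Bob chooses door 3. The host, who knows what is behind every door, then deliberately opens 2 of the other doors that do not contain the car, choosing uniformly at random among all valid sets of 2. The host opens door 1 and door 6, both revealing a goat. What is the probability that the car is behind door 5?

3/14

Condition on the true location of the car.
If it is behind either of doors 1 and 6 (prior 1/7 each): that door was opened and seen not to hold the prize — ruled out; weight (1/7)·0 = 0 each.
If it is behind any of doors 2, 4, 5, and 7 (prior 1/7 each): the host has 10 equally likely choices, so probability 1/10; weight (1/7)·(1/10) = 1/70 each.
If it is behind door 3 (prior 1/7): the host has 15 equally likely choices, so probability 1/15; weight (1/7)·(1/15) = 1/105.
The weights sum to 1/15.
So P(the car behind door 5 | the host opened door 1 and door 6) = (1/70) / (1/15) = 3/14.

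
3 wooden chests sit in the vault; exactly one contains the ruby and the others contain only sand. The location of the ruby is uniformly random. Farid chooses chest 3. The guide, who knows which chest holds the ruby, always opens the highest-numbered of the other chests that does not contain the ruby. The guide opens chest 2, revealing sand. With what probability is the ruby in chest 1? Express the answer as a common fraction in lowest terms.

Apply Bayes' rule, conditioning on where the ruby actually is.
If it is in either of chests 1 and 3 (prior 1/3 each): chest 2 is the highest-numbered option available, probability 1; weight (1/3)·1 = 1/3 each.
If it is in chest 2 (prior 1/3): the guide opened chest 2, so this case is ruled out; weight (1/3)·0 = 0.
The weights sum to 2/3.
So P(the ruby in chest 1 | the guide opened chest 2) = (1/3) / (2/3) = 1/2.

1/2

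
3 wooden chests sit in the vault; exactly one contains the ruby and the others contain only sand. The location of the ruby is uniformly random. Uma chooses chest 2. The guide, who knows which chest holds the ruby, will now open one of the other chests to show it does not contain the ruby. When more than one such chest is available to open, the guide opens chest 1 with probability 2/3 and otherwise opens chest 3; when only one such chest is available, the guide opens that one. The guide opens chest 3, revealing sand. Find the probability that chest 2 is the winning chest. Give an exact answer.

1/4

Consider each possible location of the ruby in turn.
If it is in chest 1 (prior 1/3): only chest 3 is available, probability 1; weight (1/3)·1 = 1/3.
If it is in chest 2 (prior 1/3): chest 1 is available but not opened, probability 1/3; weight (1/3)·(1/3) = 1/9.
If it is in chest 3 (prior 1/3): the guide opened chest 3, so this case is ruled out; weight (1/3)·0 = 0.
The weights sum to 4/9.
So P(the ruby in chest 2 | the guide opened chest 3) = (1/9) / (4/9) = 1/4.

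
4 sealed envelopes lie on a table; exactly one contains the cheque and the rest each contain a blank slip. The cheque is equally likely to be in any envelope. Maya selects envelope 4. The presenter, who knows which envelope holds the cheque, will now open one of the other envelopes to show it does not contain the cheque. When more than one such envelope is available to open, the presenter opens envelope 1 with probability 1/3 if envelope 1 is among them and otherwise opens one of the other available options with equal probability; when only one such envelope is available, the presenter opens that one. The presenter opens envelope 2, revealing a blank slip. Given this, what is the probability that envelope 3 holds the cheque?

Condition on the true location of the cheque.
If it is in envelope 1 (prior 1/4): envelope 1 holds the prize so is unavailable; the presenter chooses uniformly among the 2 others, probability 1/2; weight (1/4)·(1/2) = 1/8.
If it is in envelope 2 (prior 1/4): the presenter opened envelope 2, so this case is ruled out; weight (1/4)·0 = 0.
If it is in envelope 3 (prior 1/4): envelope 1 is available but not opened, probability 2/3; weight (1/4)·(2/3) = 1/6.
If it is in envelope 4 (prior 1/4): envelope 1 is available but not opened; envelope 2 gets probability (1 − 1/3)/2 = 1/3; weight (1/4)·(1/3) = 1/12.
The weights sum to 3/8.
So P(the cheque in envelope 3 | the presenter opened envelope 2) = (1/6) / (3/8) = 4/9.

4/9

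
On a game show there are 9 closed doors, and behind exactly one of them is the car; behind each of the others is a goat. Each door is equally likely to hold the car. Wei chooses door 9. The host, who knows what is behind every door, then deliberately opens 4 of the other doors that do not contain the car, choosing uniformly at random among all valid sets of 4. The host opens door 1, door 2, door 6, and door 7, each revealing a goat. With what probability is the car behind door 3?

2/9

Consider each possible location of the car in turn.
If it is behind any of doors 1, 2, 6, and 7 (prior 1/9 each): that door was opened and seen not to hold the prize — ruled out; weight (1/9)·0 = 0 each.
If it is behind any of doors 3, 4, 5, and 8 (prior 1/9 each): the host has 35 equally likely choices, so probability 1/35; weight (1/9)·(1/35) = 1/315 each.
If it is behind door 9 (prior 1/9): the host has 70 equally likely choices, so probability 1/70; weight (1/9)·(1/70) = 1/630.
The weights sum to 1/70.
So P(the car behind door 3 | the host opened door 1, door 2, door 6, and door 7) = (1/315) / (1/70) = 2/9.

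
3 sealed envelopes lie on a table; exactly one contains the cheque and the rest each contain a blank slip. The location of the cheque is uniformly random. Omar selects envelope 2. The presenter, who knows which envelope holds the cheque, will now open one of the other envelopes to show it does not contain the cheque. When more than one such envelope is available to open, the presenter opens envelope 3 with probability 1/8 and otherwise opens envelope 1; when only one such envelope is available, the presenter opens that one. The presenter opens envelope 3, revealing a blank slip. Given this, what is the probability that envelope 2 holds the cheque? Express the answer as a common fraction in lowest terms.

1/9

Apply Bayes' rule, conditioning on where the cheque actually is.
If it is in envelope 1 (prior 1/3): only envelope 3 is available, probability 1; weight (1/3)·1 = 1/3.
If it is in envelope 2 (prior 1/3): envelope 3 is available, opened with probability 1/8; weight (1/3)·(1/8) = 1/24.
If it is in envelope 3 (prior 1/3): the presenter opened envelope 3, so this case is ruled out; weight (1/3)·0 = 0.
The weights sum to 3/8.
So P(the cheque in envelope 2 | the presenter opened envelope 3) = (1/24) / (3/8) = 1/9.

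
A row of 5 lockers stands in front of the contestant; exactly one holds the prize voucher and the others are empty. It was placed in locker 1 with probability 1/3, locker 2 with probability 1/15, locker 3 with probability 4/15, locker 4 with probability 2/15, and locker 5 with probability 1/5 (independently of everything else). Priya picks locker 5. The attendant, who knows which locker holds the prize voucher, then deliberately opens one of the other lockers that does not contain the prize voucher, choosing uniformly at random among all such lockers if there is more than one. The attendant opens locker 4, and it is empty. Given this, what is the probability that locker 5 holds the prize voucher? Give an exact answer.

9/49

Condition on the true location of the prize voucher.
If it is in locker 1 (prior 1/3): the attendant has 3 equally likely choices, so probability 1/3; weight (1/3)·(1/3) = 1/9.
If it is in locker 2 (prior 1/15): the attendant has 3 equally likely choices, so probability 1/3; weight (1/15)·(1/3) = 1/45.
If it is in locker 3 (prior 4/15): the attendant has 3 equally likely choices, so probability 1/3; weight (4/15)·(1/3) = 4/45.
If it is in locker 4 (prior 2/15): the attendant opened locker 4, so this case is ruled out; weight (2/15)·0 = 0.
If it is in locker 5 (prior 1/5): the attendant has 4 equally likely choices, so probability 1/4; weight (1/5)·(1/4) = 1/20.
The weights sum to 49/180.
So P(the prize voucher in locker 5 | the attendant opened locker 4) = (1/20) / (49/180) = 9/49.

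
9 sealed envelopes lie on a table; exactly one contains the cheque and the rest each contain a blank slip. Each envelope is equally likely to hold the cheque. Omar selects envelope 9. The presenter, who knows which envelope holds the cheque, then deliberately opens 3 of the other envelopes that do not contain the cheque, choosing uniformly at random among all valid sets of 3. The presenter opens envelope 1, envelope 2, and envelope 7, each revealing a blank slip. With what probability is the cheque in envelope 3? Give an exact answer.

Apply Bayes' rule, conditioning on where the cheque actually is.
If it is in any of envelopes 1, 2, and 7 (prior 1/9 each): that envelope was opened and seen not to hold the prize — ruled out; weight (1/9)·0 = 0 each.
If it is in any of envelopes 3, 4, 5, 6, and 8 (prior 1/9 each): the presenter has 35 equally likely choices, so probability 1/35; weight (1/9)·(1/35) = 1/315 each.
If it is in envelope 9 (prior 1/9): the presenter has 56 equally likely choices, so probability 1/56; weight (1/9)·(1/56) = 1/504.
The weights sum to 1/56.
So P(the cheque in envelope 3 | the presenter opened envelope 1, envelope 2, and envelope 7) = (1/315) / (1/56) = 8/45.

8/45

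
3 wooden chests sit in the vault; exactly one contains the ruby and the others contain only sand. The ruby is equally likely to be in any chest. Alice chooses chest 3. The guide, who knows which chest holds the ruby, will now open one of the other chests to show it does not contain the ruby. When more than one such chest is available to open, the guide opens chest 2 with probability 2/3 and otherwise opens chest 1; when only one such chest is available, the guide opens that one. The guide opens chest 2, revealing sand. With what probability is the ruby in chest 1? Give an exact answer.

Condition on the true location of the ruby.
If it is in chest 1 (prior 1/3): only chest 2 is available, probability 1; weight (1/3)·1 = 1/3.
If it is in chest 2 (prior 1/3): the guide opened chest 2, so this case is ruled out; weight (1/3)·0 = 0.
If it is in chest 3 (prior 1/3): chest 2 is available, opened with probability 2/3; weight (1/3)·(2/3) = 2/9.
The weights sum to 5/9.
So P(the ruby in chest 1 | the guide opened chest 2) = (1/3) / (5/9) = 3/5.

3/5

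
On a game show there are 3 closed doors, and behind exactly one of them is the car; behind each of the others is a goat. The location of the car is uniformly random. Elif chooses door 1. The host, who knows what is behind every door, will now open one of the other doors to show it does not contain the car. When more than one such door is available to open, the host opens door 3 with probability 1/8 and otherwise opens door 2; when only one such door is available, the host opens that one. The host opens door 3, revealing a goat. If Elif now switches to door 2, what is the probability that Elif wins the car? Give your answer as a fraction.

8/9

Condition on the true location of the car.
If it is behind door 1 (prior 1/3): door 3 is available, opened with probability 1/8; weight (1/3)·(1/8) = 1/24.
If it is behind door 2 (prior 1/3): only door 3 is available, probability 1; weight (1/3)·1 = 1/3.
If it is behind door 3 (prior 1/3): the host opened door 3, so this case is ruled out; weight (1/3)·0 = 0.
The weights sum to 3/8.
So P(the car behind door 2 | the host opened door 3) = (1/3) / (3/8) = 8/9.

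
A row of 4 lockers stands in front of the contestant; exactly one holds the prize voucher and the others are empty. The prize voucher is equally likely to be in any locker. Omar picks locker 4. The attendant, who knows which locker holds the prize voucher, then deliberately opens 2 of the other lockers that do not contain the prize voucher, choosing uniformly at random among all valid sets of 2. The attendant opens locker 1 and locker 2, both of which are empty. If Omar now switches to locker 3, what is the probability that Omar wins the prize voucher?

3/4

Apply Bayes' rule, conditioning on where the prize voucher actually is.
If it is in either of lockers 1 and 2 (prior 1/4 each): that locker was opened and seen not to hold the prize — ruled out; weight (1/4)·0 = 0 each.
If it is in locker 3 (prior 1/4): the attendant has no choice, probability 1; weight (1/4)·1 = 1/4.
If it is in locker 4 (prior 1/4): the attendant has 3 equally likely choices, so probability 1/3; weight (1/4)·(1/3) = 1/12.
The weights sum to 1/3.
So P(the prize voucher in locker 3 | the attendant opened locker 1 and locker 2) = (1/4) / (1/3) = 3/4.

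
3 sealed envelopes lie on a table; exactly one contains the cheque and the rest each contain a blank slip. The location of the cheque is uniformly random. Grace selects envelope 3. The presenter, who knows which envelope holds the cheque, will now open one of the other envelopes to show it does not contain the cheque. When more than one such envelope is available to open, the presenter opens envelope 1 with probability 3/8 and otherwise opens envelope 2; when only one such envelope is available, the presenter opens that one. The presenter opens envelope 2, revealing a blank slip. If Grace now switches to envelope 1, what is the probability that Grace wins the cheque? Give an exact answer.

8/13

Condition on the true location of the cheque.
If it is in envelope 1 (prior 1/3): only envelope 2 is available, probability 1; weight (1/3)·1 = 1/3.
If it is in envelope 2 (prior 1/3): the presenter opened envelope 2, so this case is ruled out; weight (1/3)·0 = 0.
If it is in envelope 3 (prior 1/3): envelope 1 is available but not opened, probability 5/8; weight (1/3)·(5/8) = 5/24.
The weights sum to 13/24.
So P(the cheque in envelope 1 | the presenter opened envelope 2) = (1/3) / (13/24) = 8/13.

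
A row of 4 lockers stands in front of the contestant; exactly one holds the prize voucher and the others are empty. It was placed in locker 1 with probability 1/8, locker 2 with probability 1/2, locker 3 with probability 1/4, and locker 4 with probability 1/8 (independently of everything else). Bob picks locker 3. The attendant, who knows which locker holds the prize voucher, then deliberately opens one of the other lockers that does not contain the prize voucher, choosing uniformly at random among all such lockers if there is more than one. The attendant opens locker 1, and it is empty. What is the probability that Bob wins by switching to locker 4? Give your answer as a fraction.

3/19

Condition on the true location of the prize voucher.
If it is in locker 1 (prior 1/8): the attendant opened locker 1, so this case is ruled out; weight (1/8)·0 = 0.
If it is in locker 2 (prior 1/2): the attendant has 2 equally likely choices, so probability 1/2; weight (1/2)·(1/2) = 1/4.
If it is in locker 3 (prior 1/4): the attendant has 3 equally likely choices, so probability 1/3; weight (1/4)·(1/3) = 1/12.
If it is in locker 4 (prior 1/8): the attendant has 2 equally likely choices, so probability 1/2; weight (1/8)·(1/2) = 1/16.
The weights sum to 19/48.
So P(the prize voucher in locker 4 | the attendant opened locker 1) = (1/16) / (19/48) = 3/19.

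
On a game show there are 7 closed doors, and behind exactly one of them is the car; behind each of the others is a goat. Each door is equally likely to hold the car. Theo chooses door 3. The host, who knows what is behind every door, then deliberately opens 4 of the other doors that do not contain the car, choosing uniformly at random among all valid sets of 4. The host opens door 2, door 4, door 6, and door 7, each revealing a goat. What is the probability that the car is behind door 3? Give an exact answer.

1/7

Apply Bayes' rule, conditioning on where the car actually is.
If it is behind either of doors 1 and 5 (prior 1/7 each): the host has 5 equally likely choices, so probability 1/5; weight (1/7)·(1/5) = 1/35 each.
If it is behind any of doors 2, 4, 6, and 7 (prior 1/7 each): that door was opened and seen not to hold the prize — ruled out; weight (1/7)·0 = 0 each.
If it is behind door 3 (prior 1/7): the host has 15 equally likely choices, so probability 1/15; weight (1/7)·(1/15) = 1/105.
The weights sum to 1/15.
So P(the car behind door 3 | the host opened door 2, door 4, door 6, and door 7) = (1/105) / (1/15) = 1/7.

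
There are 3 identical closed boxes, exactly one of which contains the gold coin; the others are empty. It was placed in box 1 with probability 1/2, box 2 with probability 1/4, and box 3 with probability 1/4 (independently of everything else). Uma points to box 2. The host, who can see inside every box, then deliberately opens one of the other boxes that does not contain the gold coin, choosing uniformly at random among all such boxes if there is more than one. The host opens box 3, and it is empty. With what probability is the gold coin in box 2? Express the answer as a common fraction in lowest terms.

1/5

Apply Bayes' rule, conditioning on where the gold coin actually is.
If it is in box 1 (prior 1/2): the host has no choice, probability 1; weight (1/2)·1 = 1/2.
If it is in box 2 (prior 1/4): the host has 2 equally likely choices, so probability 1/2; weight (1/4)·(1/2) = 1/8.
If it is in box 3 (prior 1/4): the host opened box 3, so this case is ruled out; weight (1/4)·0 = 0.
The weights sum to 5/8.
So P(the gold coin in box 2 | the host opened box 3) = (1/8) / (5/8) = 1/5.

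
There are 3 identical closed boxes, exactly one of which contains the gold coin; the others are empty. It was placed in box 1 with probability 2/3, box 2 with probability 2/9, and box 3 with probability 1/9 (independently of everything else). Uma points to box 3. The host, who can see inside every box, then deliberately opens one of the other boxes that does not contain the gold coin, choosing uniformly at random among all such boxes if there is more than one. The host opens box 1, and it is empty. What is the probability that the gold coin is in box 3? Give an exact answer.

1/5

Apply Bayes' rule, conditioning on where the gold coin actually is.
If it is in box 1 (prior 2/3): the host opened box 1, so this case is ruled out; weight (2/3)·0 = 0.
If it is in box 2 (prior 2/9): the host has no choice, probability 1; weight (2/9)·1 = 2/9.
If it is in box 3 (prior 1/9): the host has 2 equally likely choices, so probability 1/2; weight (1/9)·(1/2) = 1/18.
The weights sum to 5/18.
So P(the gold coin in box 3 | the host opened box 1) = (1/18) / (5/18) = 1/5.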